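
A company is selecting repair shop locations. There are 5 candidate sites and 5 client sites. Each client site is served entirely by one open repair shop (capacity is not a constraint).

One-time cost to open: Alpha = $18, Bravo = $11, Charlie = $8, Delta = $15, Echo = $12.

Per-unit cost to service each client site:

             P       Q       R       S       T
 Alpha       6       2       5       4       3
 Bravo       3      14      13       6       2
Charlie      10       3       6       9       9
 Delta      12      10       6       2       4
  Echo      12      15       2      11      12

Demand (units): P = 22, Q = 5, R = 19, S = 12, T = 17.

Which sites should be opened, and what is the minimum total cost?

Open Bravo, Charlie, Delta and Echo; minimum total cost 223.

For any fixed open set, each client site goes to its cheapest open site; total = fixed + service.
{Bravo, Charlie, Delta, Echo}: P→Bravo 3·22=66, Q→Charlie 3·5=15, R→Echo 2·19=38, S→Delta 2·12=24, T→Bravo 2·17=34. Service 177; fixed 46; total 223.
{Alpha, Bravo, Delta, Echo}: service 172 + fixed 56 = 228
{Alpha, Bravo, Charlie, Delta, Echo}: service 172 + fixed 64 = 236
{Charlie}: P→Charlie 10·22=220, Q→Charlie 3·5=15, R→Charlie 6·19=114, S→Charlie 9·12=108, T→Charlie 9·17=153. Service 610; fixed 8; total 618.
No other subset beats 223.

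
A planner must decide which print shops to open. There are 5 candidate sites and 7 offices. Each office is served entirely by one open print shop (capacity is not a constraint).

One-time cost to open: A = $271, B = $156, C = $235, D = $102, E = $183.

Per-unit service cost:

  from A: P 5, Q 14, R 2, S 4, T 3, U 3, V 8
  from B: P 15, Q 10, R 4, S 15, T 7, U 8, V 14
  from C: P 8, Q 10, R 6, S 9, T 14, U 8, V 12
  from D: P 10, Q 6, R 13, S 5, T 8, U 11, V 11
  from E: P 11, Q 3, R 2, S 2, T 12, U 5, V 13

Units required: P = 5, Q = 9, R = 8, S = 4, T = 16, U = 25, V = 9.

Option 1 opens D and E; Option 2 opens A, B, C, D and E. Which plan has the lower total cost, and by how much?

Option 1: {D, E}: P→D 10·5=50, Q→E 3·9=27, R→E 2·8=16, S→E 2·4=8, T→D 8·16=128, U→E 5·25=125, V→D 11·9=99. Service 453; fixed 285; total 738.
Option 2: {A, B, C, D, E}: P→A 5·5=25, Q→E 3·9=27, R→A 2·8=16, S→E 2·4=8, T→A 3·16=48, U→A 3·25=75, V→A 8·9=72. Service 271; fixed 947; total 1218.
Difference: |738 − 1218| = 480.

Option 1 is cheaper by 480.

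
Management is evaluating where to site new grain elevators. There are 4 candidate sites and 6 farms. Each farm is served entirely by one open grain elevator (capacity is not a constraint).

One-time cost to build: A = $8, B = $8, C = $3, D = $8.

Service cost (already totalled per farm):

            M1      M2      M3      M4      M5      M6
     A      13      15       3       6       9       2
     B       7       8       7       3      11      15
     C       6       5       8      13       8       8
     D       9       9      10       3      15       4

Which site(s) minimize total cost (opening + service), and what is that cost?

Open A and C; minimum total cost 41.

For any fixed open set, each farm goes to its cheapest open site; total = fixed + service.
{A, C}: M1→C 6, M2→C 5, M3→A 3, M4→A 6, M5→C 8, M6→A 2. Service 30; fixed 11; total 41.
{C, D}: M1→C 6, M2→C 5, M3→C 8, M4→D 3, M5→C 8, M6→D 4. Service 34; fixed 11; total 45.
{A, B, C}: service 27 + fixed 19 = 46
{A, B, C, D}: M1→C 6, M2→C 5, M3→A 3, M4→B 3, M5→C 8, M6→A 2. Service 27; fixed 27; total 54.
No other subset beats 41.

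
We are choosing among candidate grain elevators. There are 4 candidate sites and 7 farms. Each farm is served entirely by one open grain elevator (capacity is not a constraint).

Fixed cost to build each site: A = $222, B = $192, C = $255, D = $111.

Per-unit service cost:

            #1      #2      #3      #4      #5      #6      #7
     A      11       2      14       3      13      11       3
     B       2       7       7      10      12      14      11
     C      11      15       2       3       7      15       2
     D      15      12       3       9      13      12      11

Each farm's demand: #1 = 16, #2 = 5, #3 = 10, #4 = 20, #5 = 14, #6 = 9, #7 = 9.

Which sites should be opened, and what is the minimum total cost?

For any fixed open set, each farm goes to its cheapest open site; total = fixed + service.
{B, C}: #1→B 2·16=32, #2→B 7·5=35, #3→C 2·10=20, #4→C 3·20=60, #5→C 7·14=98, #6→B 14·9=126, #7→C 2·9=18. Service 389; fixed 447; total 836.
{C}: #1→C 11·16=176, #2→C 15·5=75, #3→C 2·10=20, #4→C 3·20=60, #5→C 7·14=98, #6→C 15·9=135, #7→C 2·9=18. Service 582; fixed 255; total 837.
{A, B}: service 466 + fixed 414 = 880
{A, B, C, D}: service 337 + fixed 780 = 1117
No other subset beats 836.

Open B and C; minimum total cost 836.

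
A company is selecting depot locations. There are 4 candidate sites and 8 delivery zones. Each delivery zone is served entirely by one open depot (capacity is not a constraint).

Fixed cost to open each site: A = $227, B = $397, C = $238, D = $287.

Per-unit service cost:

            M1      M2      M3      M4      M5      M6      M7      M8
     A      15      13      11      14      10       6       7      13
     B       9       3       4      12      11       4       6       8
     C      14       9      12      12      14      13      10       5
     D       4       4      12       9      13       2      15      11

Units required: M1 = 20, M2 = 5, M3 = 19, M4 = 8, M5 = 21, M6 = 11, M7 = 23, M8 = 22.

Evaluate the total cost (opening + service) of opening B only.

Each delivery zone is assigned to its cheapest site among the open ones.
{B}: M1→B 9·20=180, M2→B 3·5=15, M3→B 4·19=76, M4→B 12·8=96, M5→B 11·21=231, M6→B 4·11=44, M7→B 6·23=138, M8→B 8·22=176. Service 956; fixed 397; total 1353.

Total cost: 1353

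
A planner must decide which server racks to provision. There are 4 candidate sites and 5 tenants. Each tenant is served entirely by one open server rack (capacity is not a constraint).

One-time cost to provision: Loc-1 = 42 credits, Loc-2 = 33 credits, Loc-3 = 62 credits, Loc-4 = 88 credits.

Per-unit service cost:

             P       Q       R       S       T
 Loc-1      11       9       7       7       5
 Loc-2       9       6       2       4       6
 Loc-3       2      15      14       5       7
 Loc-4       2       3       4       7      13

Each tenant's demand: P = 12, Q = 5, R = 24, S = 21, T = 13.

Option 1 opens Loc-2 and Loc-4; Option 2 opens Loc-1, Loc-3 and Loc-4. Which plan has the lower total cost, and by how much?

Option 1: {Loc-2, Loc-4}: P→Loc-4 2·12=24, Q→Loc-4 3·5=15, R→Loc-2 2·24=48, S→Loc-2 4·21=84, T→Loc-2 6·13=78. Service 249; fixed 121; total 370.
Option 2: {Loc-1, Loc-3, Loc-4}: P→Loc-3 2·12=24, Q→Loc-4 3·5=15, R→Loc-4 4·24=96, S→Loc-3 5·21=105, T→Loc-1 5·13=65. Service 305; fixed 192; total 497.
Difference: |370 − 497| = 127.

Option 1 is cheaper by 127.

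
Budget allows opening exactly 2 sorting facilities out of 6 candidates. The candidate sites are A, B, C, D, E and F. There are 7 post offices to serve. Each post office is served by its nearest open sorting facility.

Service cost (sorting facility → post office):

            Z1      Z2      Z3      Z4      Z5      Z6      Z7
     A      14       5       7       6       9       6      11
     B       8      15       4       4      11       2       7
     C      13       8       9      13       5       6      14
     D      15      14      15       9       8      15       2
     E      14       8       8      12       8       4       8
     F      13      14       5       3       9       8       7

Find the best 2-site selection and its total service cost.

With exactly 2 open, each post office uses its cheapest among the chosen.
{B, C}: Z1→B 8, Z2→C 8, Z3→B 4, Z4→B 4, Z5→C 5, Z6→B 2, Z7→B 7. Service cost 38.
{A, B}: service cost 39
{B, E}: service cost 41
Among all 15 size-2 choices, {B, C} is lowest.

Choose B and C; total service cost 38.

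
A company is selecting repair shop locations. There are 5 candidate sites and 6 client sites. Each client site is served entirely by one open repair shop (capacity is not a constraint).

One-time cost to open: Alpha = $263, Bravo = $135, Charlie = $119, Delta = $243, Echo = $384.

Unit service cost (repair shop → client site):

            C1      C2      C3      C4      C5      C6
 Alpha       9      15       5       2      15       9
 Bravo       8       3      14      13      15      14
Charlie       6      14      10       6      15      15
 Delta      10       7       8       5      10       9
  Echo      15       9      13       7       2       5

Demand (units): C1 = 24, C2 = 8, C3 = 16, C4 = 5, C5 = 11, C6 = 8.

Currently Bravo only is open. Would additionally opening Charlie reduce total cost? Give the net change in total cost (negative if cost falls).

Current service cost with {Bravo}: 782.
Adding Charlie: each client site re-picks its cheapest; new service cost 635, saving 147.
Extra fixed cost: 119. Net change = 119 − 147 = -28.
(Totals: 917 → 889.)

Yes — net change −28 (cost falls by 28).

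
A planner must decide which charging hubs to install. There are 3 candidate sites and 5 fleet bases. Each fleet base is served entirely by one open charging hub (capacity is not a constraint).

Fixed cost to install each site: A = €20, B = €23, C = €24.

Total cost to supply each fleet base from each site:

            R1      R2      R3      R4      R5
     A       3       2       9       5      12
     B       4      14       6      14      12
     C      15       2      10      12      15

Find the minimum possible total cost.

For any fixed open set, each fleet base goes to its cheapest open site; total = fixed + service.
{A}: R1→A 3, R2→A 2, R3→A 9, R4→A 5, R5→A 12. Service 31; fixed 20; total 51.
{A, B}: service 28 + fixed 43 = 71
{B}: service 50 + fixed 23 = 73
{A, B, C}: service 28 + fixed 67 = 95
No other subset beats 51.

Minimum total cost: 51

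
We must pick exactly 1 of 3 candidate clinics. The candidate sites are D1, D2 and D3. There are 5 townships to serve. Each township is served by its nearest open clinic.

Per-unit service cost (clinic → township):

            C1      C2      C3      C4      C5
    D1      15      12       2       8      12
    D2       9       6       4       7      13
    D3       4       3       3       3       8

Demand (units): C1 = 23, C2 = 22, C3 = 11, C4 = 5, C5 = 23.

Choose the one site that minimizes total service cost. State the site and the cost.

With exactly 1 open, each township uses its cheapest among the chosen.
{D3}: C1→D3 4·23=92, C2→D3 3·22=66, C3→D3 3·11=33, C4→D3 3·5=15, C5→D3 8·23=184. Service cost 390.
{D2}: service cost 717
{D1}: service cost 947
Among all 3 size-1 choices, {D3} is lowest.

Choose D3 only; total service cost 390.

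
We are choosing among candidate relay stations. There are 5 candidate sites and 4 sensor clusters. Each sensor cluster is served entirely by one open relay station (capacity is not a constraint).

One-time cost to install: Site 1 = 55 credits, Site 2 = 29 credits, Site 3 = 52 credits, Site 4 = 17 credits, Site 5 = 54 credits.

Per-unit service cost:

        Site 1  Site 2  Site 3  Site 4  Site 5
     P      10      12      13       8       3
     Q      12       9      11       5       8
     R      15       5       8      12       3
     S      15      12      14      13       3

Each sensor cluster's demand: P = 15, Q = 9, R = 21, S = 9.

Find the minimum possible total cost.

Minimum total cost: 251

For any fixed open set, each sensor cluster goes to its cheapest open site; total = fixed + service.
{Site 4, Site 5}: P→Site 5 3·15=45, Q→Site 4 5·9=45, R→Site 5 3·21=63, S→Site 5 3·9=27. Service 180; fixed 71; total 251.
{Site 5}: service 207 + fixed 54 = 261
{Site 2, Site 4, Site 5}: service 180 + fixed 100 = 280
{Site 1, Site 2, Site 3, Site 4, Site 5}: service 180 + fixed 207 = 387
No other subset beats 251.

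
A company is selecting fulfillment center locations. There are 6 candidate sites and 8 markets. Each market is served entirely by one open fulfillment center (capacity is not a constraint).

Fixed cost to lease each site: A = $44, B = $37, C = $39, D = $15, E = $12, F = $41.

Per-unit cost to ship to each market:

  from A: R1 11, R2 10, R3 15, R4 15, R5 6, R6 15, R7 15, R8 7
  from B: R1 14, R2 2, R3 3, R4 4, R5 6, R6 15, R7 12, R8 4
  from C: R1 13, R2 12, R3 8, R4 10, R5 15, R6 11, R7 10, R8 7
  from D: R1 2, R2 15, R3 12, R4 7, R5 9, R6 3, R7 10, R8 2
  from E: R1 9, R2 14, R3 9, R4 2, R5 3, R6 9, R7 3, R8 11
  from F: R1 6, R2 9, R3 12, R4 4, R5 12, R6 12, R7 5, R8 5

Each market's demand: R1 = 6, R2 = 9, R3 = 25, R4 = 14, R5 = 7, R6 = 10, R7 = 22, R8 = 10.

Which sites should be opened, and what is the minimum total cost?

For any fixed open set, each market goes to its cheapest open site; total = fixed + service.
{B, D, E}: R1→D 2·6=12, R2→B 2·9=18, R3→B 3·25=75, R4→E 2·14=28, R5→E 3·7=21, R6→D 3·10=30, R7→E 3·22=66, R8→D 2·10=20. Service 270; fixed 64; total 334.
{B, C, D, E}: service 270 + fixed 103 = 373
{B, D, E, F}: service 270 + fixed 105 = 375
{A, B, C, D, E, F}: service 270 + fixed 188 = 458
No other subset beats 334.

Open B, D and E; minimum total cost 334.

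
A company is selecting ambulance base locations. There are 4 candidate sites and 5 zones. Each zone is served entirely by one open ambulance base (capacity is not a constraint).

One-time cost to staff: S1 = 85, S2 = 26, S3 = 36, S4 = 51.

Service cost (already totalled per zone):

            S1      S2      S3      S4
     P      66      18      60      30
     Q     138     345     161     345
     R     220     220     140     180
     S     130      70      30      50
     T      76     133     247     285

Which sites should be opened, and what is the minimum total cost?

Open S2 and S3; minimum total cost 544.

For any fixed open set, each zone goes to its cheapest open site; total = fixed + service.
{S2, S3}: P→S2 18, Q→S3 161, R→S3 140, S→S3 30, T→S2 133. Service 482; fixed 62; total 544.
{S1, S2, S3}: P→S2 18, Q→S1 138, R→S3 140, S→S3 30, T→S1 76. Service 402; fixed 147; total 549.
{S1, S3}: service 444 + fixed 121 = 565
{S1, S2, S3, S4}: service 402 + fixed 198 = 600
(All 15 nonempty subsets were checked; S2 and S3 is lowest.)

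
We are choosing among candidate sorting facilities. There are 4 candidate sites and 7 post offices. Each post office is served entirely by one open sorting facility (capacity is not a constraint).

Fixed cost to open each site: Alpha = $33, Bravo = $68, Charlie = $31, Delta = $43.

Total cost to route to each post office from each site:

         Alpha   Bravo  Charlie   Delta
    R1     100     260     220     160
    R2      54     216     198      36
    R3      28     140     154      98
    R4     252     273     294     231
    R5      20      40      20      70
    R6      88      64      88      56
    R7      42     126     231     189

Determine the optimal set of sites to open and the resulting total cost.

Open Alpha and Delta; minimum total cost 589.

For any fixed open set, each post office goes to its cheapest open site; total = fixed + service.
{Alpha, Delta}: R1→Alpha 100, R2→Delta 36, R3→Alpha 28, R4→Delta 231, R5→Alpha 20, R6→Delta 56, R7→Alpha 42. Service 513; fixed 76; total 589.
{Alpha}: R1→Alpha 100, R2→Alpha 54, R3→Alpha 28, R4→Alpha 252, R5→Alpha 20, R6→Alpha 88, R7→Alpha 42. Service 584; fixed 33; total 617.
{Alpha, Charlie, Delta}: service 513 + fixed 107 = 620
{Alpha, Bravo, Charlie, Delta}: service 513 + fixed 175 = 688
No other subset beats 589.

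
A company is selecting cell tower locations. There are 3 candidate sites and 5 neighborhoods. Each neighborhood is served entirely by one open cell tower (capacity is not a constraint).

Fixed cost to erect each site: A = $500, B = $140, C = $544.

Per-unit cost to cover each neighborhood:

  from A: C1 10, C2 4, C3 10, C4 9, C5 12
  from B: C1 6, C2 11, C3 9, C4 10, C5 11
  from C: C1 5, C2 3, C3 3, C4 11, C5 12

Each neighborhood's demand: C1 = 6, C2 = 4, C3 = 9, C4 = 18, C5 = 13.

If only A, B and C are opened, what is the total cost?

Total cost: 1558

Each neighborhood is assigned to its cheapest site among the open ones.
{A, B, C}: C1→C 5·6=30, C2→C 3·4=12, C3→C 3·9=27, C4→A 9·18=162, C5→B 11·13=143. Service 374; fixed 1184; total 1558.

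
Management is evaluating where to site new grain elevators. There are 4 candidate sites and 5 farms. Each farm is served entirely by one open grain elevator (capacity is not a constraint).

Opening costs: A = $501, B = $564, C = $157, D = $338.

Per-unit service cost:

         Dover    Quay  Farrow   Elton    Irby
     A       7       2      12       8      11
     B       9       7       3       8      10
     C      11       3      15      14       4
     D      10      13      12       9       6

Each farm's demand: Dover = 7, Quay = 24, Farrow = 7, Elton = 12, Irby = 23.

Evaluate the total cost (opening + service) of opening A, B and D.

Each farm is assigned to its cheapest site among the open ones.
{A, B, D}: Dover→A 7·7=49, Quay→A 2·24=48, Farrow→B 3·7=21, Elton→A 8·12=96, Irby→D 6·23=138. Service 352; fixed 1403; total 1755.

Total cost: 1755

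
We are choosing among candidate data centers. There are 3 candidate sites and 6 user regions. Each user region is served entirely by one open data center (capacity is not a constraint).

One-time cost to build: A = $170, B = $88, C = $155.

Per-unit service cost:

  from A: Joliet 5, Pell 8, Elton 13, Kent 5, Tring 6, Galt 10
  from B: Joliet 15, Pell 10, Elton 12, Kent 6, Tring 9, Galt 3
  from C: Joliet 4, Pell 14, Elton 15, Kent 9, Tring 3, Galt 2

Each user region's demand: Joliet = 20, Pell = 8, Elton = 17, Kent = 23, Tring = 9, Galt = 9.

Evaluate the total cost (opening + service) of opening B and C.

Total cost: 790

Each user region is assigned to its cheapest site among the open ones.
{B, C}: Joliet→C 4·20=80, Pell→B 10·8=80, Elton→B 12·17=204, Kent→B 6·23=138, Tring→C 3·9=27, Galt→C 2·9=18. Service 547; fixed 243; total 790.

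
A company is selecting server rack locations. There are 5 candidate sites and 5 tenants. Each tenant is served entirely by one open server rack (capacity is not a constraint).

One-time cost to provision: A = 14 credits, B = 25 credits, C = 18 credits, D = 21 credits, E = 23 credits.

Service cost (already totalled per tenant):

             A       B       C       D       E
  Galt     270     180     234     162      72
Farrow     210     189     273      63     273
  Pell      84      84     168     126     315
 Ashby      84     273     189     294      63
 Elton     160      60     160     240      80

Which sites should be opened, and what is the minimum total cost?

For any fixed open set, each tenant goes to its cheapest open site; total = fixed + service.
{B, D, E}: Galt→E 72, Farrow→D 63, Pell→B 84, Ashby→E 63, Elton→B 60. Service 342; fixed 69; total 411.
{A, D, E}: service 362 + fixed 58 = 420
{A, B, D, E}: service 342 + fixed 83 = 425
{A, B, C, D, E}: Galt→E 72, Farrow→D 63, Pell→A 84, Ashby→E 63, Elton→B 60. Service 342; fixed 101; total 443.
No other subset beats 411.

Open B, D and E; minimum total cost 411.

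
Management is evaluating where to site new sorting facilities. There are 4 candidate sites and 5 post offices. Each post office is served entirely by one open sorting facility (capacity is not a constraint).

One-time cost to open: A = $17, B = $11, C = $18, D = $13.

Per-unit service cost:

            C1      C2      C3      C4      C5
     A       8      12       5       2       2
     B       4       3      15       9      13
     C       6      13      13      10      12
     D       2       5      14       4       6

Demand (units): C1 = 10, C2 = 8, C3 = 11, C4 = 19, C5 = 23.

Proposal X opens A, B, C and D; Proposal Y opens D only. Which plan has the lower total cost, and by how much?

Proposal X is cheaper by 199.

Proposal X: {A, B, C, D}: C1→D 2·10=20, C2→B 3·8=24, C3→A 5·11=55, C4→A 2·19=38, C5→A 2·23=46. Service 183; fixed 59; total 242.
Proposal Y: {D}: C1→D 2·10=20, C2→D 5·8=40, C3→D 14·11=154, C4→D 4·19=76, C5→D 6·23=138. Service 428; fixed 13; total 441.
Difference: |242 − 441| = 199.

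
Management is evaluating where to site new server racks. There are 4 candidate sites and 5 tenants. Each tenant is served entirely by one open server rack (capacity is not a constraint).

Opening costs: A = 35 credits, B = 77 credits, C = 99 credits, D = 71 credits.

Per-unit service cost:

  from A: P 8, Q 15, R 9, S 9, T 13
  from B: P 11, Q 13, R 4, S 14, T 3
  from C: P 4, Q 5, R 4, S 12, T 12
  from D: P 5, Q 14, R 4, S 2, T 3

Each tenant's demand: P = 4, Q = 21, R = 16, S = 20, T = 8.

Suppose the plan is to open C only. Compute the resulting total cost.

Each tenant is assigned to its cheapest site among the open ones.
{C}: P→C 4·4=16, Q→C 5·21=105, R→C 4·16=64, S→C 12·20=240, T→C 12·8=96. Service 521; fixed 99; total 620.

Total cost: 620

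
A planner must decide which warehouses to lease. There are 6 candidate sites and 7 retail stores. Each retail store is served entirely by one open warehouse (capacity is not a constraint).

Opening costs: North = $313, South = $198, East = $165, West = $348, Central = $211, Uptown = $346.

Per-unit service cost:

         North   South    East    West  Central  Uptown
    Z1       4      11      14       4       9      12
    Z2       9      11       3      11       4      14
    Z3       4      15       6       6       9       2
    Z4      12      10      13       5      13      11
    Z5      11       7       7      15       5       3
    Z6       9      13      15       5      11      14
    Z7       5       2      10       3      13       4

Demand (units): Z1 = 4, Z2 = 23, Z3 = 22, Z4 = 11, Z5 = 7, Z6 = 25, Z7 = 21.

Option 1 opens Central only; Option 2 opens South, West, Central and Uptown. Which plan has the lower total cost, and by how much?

Option 1 is cheaper by 235.

Option 1: {Central}: Z1→Central 9·4=36, Z2→Central 4·23=92, Z3→Central 9·22=198, Z4→Central 13·11=143, Z5→Central 5·7=35, Z6→Central 11·25=275, Z7→Central 13·21=273. Service 1052; fixed 211; total 1263.
Option 2: {South, West, Central, Uptown}: Z1→West 4·4=16, Z2→Central 4·23=92, Z3→Uptown 2·22=44, Z4→West 5·11=55, Z5→Uptown 3·7=21, Z6→West 5·25=125, Z7→South 2·21=42. Service 395; fixed 1103; total 1498.
Difference: |1263 − 1498| = 235.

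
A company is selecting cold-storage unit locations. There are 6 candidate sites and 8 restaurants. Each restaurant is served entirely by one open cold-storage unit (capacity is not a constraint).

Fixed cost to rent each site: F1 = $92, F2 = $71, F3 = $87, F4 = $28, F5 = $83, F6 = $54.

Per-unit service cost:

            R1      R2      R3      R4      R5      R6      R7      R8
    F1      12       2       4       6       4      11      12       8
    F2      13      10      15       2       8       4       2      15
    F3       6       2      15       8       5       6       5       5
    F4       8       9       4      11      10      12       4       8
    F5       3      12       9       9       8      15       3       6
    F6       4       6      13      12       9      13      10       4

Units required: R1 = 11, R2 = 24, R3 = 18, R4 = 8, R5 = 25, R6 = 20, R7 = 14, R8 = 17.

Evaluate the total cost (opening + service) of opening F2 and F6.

Total cost: 939

Each restaurant is assigned to its cheapest site among the open ones.
{F2, F6}: R1→F6 4·11=44, R2→F6 6·24=144, R3→F6 13·18=234, R4→F2 2·8=16, R5→F2 8·25=200, R6→F2 4·20=80, R7→F2 2·14=28, R8→F6 4·17=68. Service 814; fixed 125; total 939.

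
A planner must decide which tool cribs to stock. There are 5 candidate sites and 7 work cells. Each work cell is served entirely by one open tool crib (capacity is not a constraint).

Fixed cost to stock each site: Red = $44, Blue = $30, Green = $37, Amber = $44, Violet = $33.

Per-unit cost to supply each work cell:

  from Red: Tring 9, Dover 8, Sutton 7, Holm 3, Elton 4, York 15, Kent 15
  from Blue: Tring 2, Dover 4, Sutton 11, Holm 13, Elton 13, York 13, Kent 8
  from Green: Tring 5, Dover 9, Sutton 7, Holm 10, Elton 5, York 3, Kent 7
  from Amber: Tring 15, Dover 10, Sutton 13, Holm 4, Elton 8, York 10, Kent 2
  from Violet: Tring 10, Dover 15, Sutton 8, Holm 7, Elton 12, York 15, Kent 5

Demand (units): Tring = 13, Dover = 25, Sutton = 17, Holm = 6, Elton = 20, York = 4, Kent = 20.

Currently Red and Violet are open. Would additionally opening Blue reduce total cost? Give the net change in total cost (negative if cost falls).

Yes — net change −169 (cost falls by 169).

Current service cost with {Red, Violet}: 694.
Adding Blue: each work cell re-picks its cheapest; new service cost 495, saving 199.
Extra fixed cost: 30. Net change = 30 − 199 = -169.
(Totals: 771 → 602.)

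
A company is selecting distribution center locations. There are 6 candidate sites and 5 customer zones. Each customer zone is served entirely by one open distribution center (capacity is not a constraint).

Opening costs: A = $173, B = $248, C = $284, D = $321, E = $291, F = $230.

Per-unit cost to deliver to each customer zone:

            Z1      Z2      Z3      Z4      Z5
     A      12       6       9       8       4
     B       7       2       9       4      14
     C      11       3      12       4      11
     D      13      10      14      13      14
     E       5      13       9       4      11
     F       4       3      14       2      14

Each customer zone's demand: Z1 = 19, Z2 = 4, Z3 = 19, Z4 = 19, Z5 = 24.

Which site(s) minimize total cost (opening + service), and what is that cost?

For any fixed open set, each customer zone goes to its cheapest open site; total = fixed + service.
{A, F}: Z1→F 4·19=76, Z2→F 3·4=12, Z3→A 9·19=171, Z4→F 2·19=38, Z5→A 4·24=96. Service 393; fixed 403; total 796.
{A}: Z1→A 12·19=228, Z2→A 6·4=24, Z3→A 9·19=171, Z4→A 8·19=152, Z5→A 4·24=96. Service 671; fixed 173; total 844.
{A, B}: service 484 + fixed 421 = 905
{A, B, C, D, E, F}: service 389 + fixed 1547 = 1936
No other subset beats 796.

Open A and F; minimum total cost 796.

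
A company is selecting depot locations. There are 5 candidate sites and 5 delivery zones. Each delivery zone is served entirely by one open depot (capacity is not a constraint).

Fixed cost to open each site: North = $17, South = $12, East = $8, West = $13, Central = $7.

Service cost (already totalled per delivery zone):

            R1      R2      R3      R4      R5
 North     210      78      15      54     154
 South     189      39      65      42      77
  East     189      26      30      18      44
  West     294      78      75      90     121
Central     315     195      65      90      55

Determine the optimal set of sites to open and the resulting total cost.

Open East only; minimum total cost 315.

For any fixed open set, each delivery zone goes to its cheapest open site; total = fixed + service.
{East}: R1→East 189, R2→East 26, R3→East 30, R4→East 18, R5→East 44. Service 307; fixed 8; total 315.
{North, East}: service 292 + fixed 25 = 317
{East, Central}: service 307 + fixed 15 = 322
{North, South, East, West, Central}: service 292 + fixed 57 = 349
No other subset beats 315.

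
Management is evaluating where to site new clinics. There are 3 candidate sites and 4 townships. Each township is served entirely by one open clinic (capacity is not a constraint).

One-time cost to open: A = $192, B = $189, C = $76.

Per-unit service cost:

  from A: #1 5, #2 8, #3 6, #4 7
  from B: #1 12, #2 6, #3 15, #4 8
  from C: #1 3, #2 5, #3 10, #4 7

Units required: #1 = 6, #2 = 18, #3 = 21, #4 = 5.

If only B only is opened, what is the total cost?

Total cost: 724

Each township is assigned to its cheapest site among the open ones.
{B}: #1→B 12·6=72, #2→B 6·18=108, #3→B 15·21=315, #4→B 8·5=40. Service 535; fixed 189; total 724.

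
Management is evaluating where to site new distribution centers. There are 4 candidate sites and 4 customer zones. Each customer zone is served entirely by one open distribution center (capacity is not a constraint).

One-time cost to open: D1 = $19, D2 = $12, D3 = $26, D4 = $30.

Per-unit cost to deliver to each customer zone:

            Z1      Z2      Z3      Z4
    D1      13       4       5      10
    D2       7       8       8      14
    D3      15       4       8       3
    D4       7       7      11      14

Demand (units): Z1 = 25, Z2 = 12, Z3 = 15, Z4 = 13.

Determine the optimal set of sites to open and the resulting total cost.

For any fixed open set, each customer zone goes to its cheapest open site; total = fixed + service.
{D1, D2, D3}: Z1→D2 7·25=175, Z2→D1 4·12=48, Z3→D1 5·15=75, Z4→D3 3·13=39. Service 337; fixed 57; total 394.
{D1, D3, D4}: service 337 + fixed 75 = 412
{D2, D3}: service 382 + fixed 38 = 420
{D1, D2, D3, D4}: service 337 + fixed 87 = 424
No other subset beats 394.

Open D1, D2 and D3; minimum total cost 394.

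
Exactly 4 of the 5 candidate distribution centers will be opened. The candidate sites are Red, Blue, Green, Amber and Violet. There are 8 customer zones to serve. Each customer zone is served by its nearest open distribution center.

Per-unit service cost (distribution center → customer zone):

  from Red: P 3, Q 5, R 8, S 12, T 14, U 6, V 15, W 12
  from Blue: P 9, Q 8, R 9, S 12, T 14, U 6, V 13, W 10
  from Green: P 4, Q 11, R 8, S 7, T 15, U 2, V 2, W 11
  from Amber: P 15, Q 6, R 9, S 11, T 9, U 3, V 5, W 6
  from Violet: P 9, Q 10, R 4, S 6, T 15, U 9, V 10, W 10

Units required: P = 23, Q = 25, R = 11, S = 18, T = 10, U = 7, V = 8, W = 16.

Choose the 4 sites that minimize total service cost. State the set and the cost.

Choose Red, Green, Amber and Violet; total service cost 562.

With exactly 4 open, each customer zone uses its cheapest among the chosen.
{Red, Green, Amber, Violet}: P→Red 3·23=69, Q→Red 5·25=125, R→Violet 4·11=44, S→Violet 6·18=108, T→Amber 9·10=90, U→Green 2·7=14, V→Green 2·8=16, W→Amber 6·16=96. Service cost 562.
{Red, Blue, Amber, Violet}: service cost 593
{Blue, Green, Amber, Violet}: service cost 610
Among all 5 size-4 choices, {Red, Green, Amber, Violet} is lowest.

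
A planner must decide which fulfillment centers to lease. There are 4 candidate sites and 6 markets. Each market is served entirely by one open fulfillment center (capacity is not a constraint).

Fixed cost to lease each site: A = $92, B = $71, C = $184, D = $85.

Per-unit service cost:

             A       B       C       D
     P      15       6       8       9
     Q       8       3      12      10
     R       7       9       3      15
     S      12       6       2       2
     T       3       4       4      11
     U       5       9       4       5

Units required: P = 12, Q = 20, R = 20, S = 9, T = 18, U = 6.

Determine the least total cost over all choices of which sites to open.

For any fixed open set, each market goes to its cheapest open site; total = fixed + service.
{B, C}: P→B 6·12=72, Q→B 3·20=60, R→C 3·20=60, S→C 2·9=18, T→B 4·18=72, U→C 4·6=24. Service 306; fixed 255; total 561.
{B}: P→B 6·12=72, Q→B 3·20=60, R→B 9·20=180, S→B 6·9=54, T→B 4·18=72, U→B 9·6=54. Service 492; fixed 71; total 563.
{A, B}: P→B 6·12=72, Q→B 3·20=60, R→A 7·20=140, S→B 6·9=54, T→A 3·18=54, U→A 5·6=30. Service 410; fixed 163; total 573.
{A, B, C, D}: service 288 + fixed 432 = 720
No other subset beats 561.

Minimum total cost: 561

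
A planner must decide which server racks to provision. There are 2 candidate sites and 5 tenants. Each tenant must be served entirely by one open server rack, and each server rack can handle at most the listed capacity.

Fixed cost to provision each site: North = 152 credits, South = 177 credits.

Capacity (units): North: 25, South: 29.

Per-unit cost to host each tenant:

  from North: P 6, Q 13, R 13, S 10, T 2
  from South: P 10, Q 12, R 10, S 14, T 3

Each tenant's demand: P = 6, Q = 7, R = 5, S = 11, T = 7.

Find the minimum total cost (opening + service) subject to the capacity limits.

Minimum total cost: 623

Open {North, South}: P→North 6·6=36, Q→South 12·7=84, R→South 10·5=50, S→North 10·11=110, T→North 2·7=14.
Loads: North carries 24/25, South carries 12/29. Service 294; fixed 329; total 623.
Next best feasible plan costs 630.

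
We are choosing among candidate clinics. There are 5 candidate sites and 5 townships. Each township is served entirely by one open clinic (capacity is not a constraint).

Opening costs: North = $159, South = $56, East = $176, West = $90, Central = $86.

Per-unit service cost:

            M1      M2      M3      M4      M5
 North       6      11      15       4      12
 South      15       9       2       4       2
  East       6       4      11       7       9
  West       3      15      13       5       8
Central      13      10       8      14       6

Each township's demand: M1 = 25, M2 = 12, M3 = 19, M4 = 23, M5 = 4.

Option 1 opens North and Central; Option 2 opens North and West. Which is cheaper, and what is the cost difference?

Option 1 is cheaper by 44.

Option 1: {North, Central}: M1→North 6·25=150, M2→Central 10·12=120, M3→Central 8·19=152, M4→North 4·23=92, M5→Central 6·4=24. Service 538; fixed 245; total 783.
Option 2: {North, West}: M1→West 3·25=75, M2→North 11·12=132, M3→West 13·19=247, M4→North 4·23=92, M5→West 8·4=32. Service 578; fixed 249; total 827.
Difference: |783 − 827| = 44.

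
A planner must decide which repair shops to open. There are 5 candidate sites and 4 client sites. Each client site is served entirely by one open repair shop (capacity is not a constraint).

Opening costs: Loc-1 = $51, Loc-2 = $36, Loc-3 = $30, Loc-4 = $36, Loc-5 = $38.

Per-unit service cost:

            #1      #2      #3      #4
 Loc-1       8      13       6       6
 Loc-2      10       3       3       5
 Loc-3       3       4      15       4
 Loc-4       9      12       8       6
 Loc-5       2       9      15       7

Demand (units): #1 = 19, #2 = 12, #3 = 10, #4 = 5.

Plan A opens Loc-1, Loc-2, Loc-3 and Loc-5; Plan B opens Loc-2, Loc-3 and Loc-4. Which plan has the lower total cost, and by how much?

Plan B is cheaper by 34.

Plan A: {Loc-1, Loc-2, Loc-3, Loc-5}: #1→Loc-5 2·19=38, #2→Loc-2 3·12=36, #3→Loc-2 3·10=30, #4→Loc-3 4·5=20. Service 124; fixed 155; total 279.
Plan B: {Loc-2, Loc-3, Loc-4}: #1→Loc-3 3·19=57, #2→Loc-2 3·12=36, #3→Loc-2 3·10=30, #4→Loc-3 4·5=20. Service 143; fixed 102; total 245.
Difference: |279 − 245| = 34.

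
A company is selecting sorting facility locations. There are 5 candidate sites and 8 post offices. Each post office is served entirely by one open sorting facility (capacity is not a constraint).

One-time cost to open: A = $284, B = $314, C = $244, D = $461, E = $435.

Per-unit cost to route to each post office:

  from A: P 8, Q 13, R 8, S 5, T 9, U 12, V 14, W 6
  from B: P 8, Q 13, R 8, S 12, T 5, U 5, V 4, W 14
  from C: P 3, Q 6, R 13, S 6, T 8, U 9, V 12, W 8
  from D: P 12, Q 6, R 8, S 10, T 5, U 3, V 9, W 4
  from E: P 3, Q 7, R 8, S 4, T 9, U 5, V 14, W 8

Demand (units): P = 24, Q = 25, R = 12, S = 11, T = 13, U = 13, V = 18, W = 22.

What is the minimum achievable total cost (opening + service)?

Minimum total cost: 1301

For any fixed open set, each post office goes to its cheapest open site; total = fixed + service.
{C}: P→C 3·24=72, Q→C 6·25=150, R→C 13·12=156, S→C 6·11=66, T→C 8·13=104, U→C 9·13=117, V→C 12·18=216, W→C 8·22=176. Service 1057; fixed 244; total 1301.
{B, C}: P→C 3·24=72, Q→C 6·25=150, R→B 8·12=96, S→C 6·11=66, T→B 5·13=65, U→B 5·13=65, V→B 4·18=72, W→C 8·22=176. Service 762; fixed 558; total 1320.
{E}: P→E 3·24=72, Q→E 7·25=175, R→E 8·12=96, S→E 4·11=44, T→E 9·13=117, U→E 5·13=65, V→E 14·18=252, W→E 8·22=176. Service 997; fixed 435; total 1432.
{A, B, C, D, E}: P→C 3·24=72, Q→C 6·25=150, R→A 8·12=96, S→E 4·11=44, T→B 5·13=65, U→D 3·13=39, V→B 4·18=72, W→D 4·22=88. Service 626; fixed 1738; total 2364.
No other subset beats 1301.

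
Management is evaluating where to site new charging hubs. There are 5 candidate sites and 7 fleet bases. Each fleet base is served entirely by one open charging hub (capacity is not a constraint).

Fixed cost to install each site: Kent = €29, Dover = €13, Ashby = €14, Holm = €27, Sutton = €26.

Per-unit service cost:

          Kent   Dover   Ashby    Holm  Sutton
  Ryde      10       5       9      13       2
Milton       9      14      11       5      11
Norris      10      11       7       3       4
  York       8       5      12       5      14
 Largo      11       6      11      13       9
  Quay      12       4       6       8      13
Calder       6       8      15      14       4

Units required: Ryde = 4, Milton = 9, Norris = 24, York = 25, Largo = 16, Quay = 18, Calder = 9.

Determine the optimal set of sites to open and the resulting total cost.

Open Dover, Holm and Sutton; minimum total cost 520.

For any fixed open set, each fleet base goes to its cheapest open site; total = fixed + service.
{Dover, Holm, Sutton}: Ryde→Sutton 2·4=8, Milton→Holm 5·9=45, Norris→Holm 3·24=72, York→Dover 5·25=125, Largo→Dover 6·16=96, Quay→Dover 4·18=72, Calder→Sutton 4·9=36. Service 454; fixed 66; total 520.
{Dover, Ashby, Holm, Sutton}: Ryde→Sutton 2·4=8, Milton→Holm 5·9=45, Norris→Holm 3·24=72, York→Dover 5·25=125, Largo→Dover 6·16=96, Quay→Dover 4·18=72, Calder→Sutton 4·9=36. Service 454; fixed 80; total 534.
{Dover, Holm}: Ryde→Dover 5·4=20, Milton→Holm 5·9=45, Norris→Holm 3·24=72, York→Dover 5·25=125, Largo→Dover 6·16=96, Quay→Dover 4·18=72, Calder→Dover 8·9=72. Service 502; fixed 40; total 542.
{Kent, Dover, Ashby, Holm, Sutton}: service 454 + fixed 109 = 563
No other subset beats 520.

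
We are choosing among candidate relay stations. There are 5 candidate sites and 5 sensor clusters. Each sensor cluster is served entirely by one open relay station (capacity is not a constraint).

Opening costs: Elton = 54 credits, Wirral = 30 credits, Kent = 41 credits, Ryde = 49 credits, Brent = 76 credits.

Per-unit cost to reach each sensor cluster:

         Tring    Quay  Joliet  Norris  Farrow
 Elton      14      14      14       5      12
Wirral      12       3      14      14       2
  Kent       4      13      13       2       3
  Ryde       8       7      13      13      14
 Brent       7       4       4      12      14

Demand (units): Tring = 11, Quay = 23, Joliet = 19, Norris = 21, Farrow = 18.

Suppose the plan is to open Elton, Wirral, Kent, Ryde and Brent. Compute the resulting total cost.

Each sensor cluster is assigned to its cheapest site among the open ones.
{Elton, Wirral, Kent, Ryde, Brent}: Tring→Kent 4·11=44, Quay→Wirral 3·23=69, Joliet→Brent 4·19=76, Norris→Kent 2·21=42, Farrow→Wirral 2·18=36. Service 267; fixed 250; total 517.

Total cost: 517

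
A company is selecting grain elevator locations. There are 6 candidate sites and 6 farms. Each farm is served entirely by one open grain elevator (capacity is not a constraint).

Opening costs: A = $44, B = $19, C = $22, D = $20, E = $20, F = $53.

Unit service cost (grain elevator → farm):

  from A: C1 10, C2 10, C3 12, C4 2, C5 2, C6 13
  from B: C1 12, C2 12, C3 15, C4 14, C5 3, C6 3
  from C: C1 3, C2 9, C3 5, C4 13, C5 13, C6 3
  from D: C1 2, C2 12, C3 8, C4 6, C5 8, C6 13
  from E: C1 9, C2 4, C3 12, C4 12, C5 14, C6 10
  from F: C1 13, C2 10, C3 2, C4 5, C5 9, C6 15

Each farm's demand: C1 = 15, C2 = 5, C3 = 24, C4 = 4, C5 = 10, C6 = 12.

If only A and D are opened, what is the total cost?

Total cost: 520

Each farm is assigned to its cheapest site among the open ones.
{A, D}: C1→D 2·15=30, C2→A 10·5=50, C3→D 8·24=192, C4→A 2·4=8, C5→A 2·10=20, C6→A 13·12=156. Service 456; fixed 64; total 520.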